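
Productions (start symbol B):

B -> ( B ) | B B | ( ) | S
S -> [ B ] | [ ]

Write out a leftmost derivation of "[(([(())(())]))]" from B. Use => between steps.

B=>S=>[B]=>[(B)]=>[((B))]=>[((S))]=>[(([B]))]=>[(([BB]))]=>[(([(B)B]))]=>[(([(())B]))]=>[(([(())(B)]))]=>[(([(())(())]))]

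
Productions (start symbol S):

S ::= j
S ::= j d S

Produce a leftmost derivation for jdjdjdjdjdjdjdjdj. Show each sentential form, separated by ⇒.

S ⇒ jdS   [S ::= j d S]
jdS ⇒ jdjdS   [S ::= j d S]
jdjdS ⇒ jdjdjdS   [S ::= j d S]
jdjdjdS ⇒ jdjdjdjdS   [S ::= j d S]
jdjdjdjdS ⇒ jdjdjdjdjdS   [S ::= j d S]
jdjdjdjdjdS ⇒ jdjdjdjdjdjdS   [S ::= j d S]
jdjdjdjdjdjdS ⇒ jdjdjdjdjdjdjdS   [S ::= j d S]
jdjdjdjdjdjdjdS ⇒ jdjdjdjdjdjdjdjdS   [S ::= j d S]
jdjdjdjdjdjdjdjdS ⇒ jdjdjdjdjdjdjdjdj   [S ::= j]

S ⇒ jdS ⇒ jdjdS ⇒ jdjdjdS ⇒ jdjdjdjdS ⇒ jdjdjdjdjdS ⇒ jdjdjdjdjdjdS ⇒ jdjdjdjdjdjdjdS ⇒ jdjdjdjdjdjdjdjdS ⇒ jdjdjdjdjdjdjdjdj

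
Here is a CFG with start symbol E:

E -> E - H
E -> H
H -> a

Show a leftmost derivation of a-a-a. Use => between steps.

E => E-H => E-H-H => H-H-H => a-H-H => a-a-H => a-a-a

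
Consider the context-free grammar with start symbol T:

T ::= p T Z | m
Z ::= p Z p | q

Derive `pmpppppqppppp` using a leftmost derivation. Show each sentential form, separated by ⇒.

T ⇒ pTZ ⇒ pmZ ⇒ pmpZp ⇒ pmppZpp ⇒ pmpppZppp ⇒ pmppppZpppp ⇒ pmpppppZppppp ⇒ pmpppppqppppp

T ⇒ pTZ   [T ::= p T Z]
pTZ ⇒ pmZ   [T ::= m]
pmZ ⇒ pmpZp   [Z ::= p Z p]
pmpZp ⇒ pmppZpp   [Z ::= p Z p]
pmppZpp ⇒ pmpppZppp   [Z ::= p Z p]
pmpppZppp ⇒ pmppppZpppp   [Z ::= p Z p]
pmppppZpppp ⇒ pmpppppZppppp   [Z ::= p Z p]
pmpppppZppppp ⇒ pmpppppqppppp   [Z ::= q]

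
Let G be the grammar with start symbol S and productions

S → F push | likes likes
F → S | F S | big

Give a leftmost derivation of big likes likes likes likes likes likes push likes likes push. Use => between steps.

S => F push => F S push => S S push => F push S push => F S push S push => F S S push S push => F S S S push S push => big S S S push S push => big likes likes S S push S push => big likes likes likes likes S push S push => big likes likes likes likes likes likes push S push => big likes likes likes likes likes likes push likes likes push

S => F push   [S → F push]
F push => F S push   [F → F S]
F S push => S S push   [F → S]
S S push => F push S push   [S → F push]
F push S push => F S push S push   [F → F S]
F S push S push => F S S push S push   [F → F S]
F S S push S push => F S S S push S push   [F → F S]
F S S S push S push => big S S S push S push   [F → big]
big S S S push S push => big likes likes S S push S push   [S → likes likes]
big likes likes S S push S push => big likes likes likes likes S push S push   [S → likes likes]
big likes likes likes likes S push S push => big likes likes likes likes likes likes push S push   [S → likes likes]
big likes likes likes likes likes likes push S push => big likes likes likes likes likes likes push likes likes push   [S → likes likes]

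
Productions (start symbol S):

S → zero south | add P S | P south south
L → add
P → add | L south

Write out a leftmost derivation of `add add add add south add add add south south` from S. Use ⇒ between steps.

S ⇒ add P S ⇒ add add S ⇒ add add add P S ⇒ add add add L south S ⇒ add add add add south S ⇒ add add add add south add P S ⇒ add add add add south add add S ⇒ add add add add south add add P south south ⇒ add add add add south add add add south south

S ⇒ add P S   [S → add P S]
add P S ⇒ add add S   [P → add]
add add S ⇒ add add add P S   [S → add P S]
add add add P S ⇒ add add add L south S   [P → L south]
add add add L south S ⇒ add add add add south S   [L → add]
add add add add south S ⇒ add add add add south add P S   [S → add P S]
add add add add south add P S ⇒ add add add add south add add S   [P → add]
add add add add south add add S ⇒ add add add add south add add P south south   [S → P south south]
add add add add south add add P south south ⇒ add add add add south add add add south south   [P → add]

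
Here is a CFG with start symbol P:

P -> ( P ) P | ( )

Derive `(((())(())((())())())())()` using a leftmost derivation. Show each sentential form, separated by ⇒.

P ⇒ (P)P   [P -> ( P ) P]
(P)P ⇒ ((P)P)P   [P -> ( P ) P]
((P)P)P ⇒ (((P)P)P)P   [P -> ( P ) P]
(((P)P)P)P ⇒ (((())P)P)P   [P -> ( )]
(((())P)P)P ⇒ (((())(P)P)P)P   [P -> ( P ) P]
(((())(P)P)P)P ⇒ (((())(())P)P)P   [P -> ( )]
(((())(())P)P)P ⇒ (((())(())(P)P)P)P   [P -> ( P ) P]
(((())(())(P)P)P)P ⇒ (((())(())((P)P)P)P)P   [P -> ( P ) P]
(((())(())((P)P)P)P)P ⇒ (((())(())((())P)P)P)P   [P -> ( )]
(((())(())((())P)P)P)P ⇒ (((())(())((())())P)P)P   [P -> ( )]
(((())(())((())())P)P)P ⇒ (((())(())((())())())P)P   [P -> ( )]
(((())(())((())())())P)P ⇒ (((())(())((())())())())P   [P -> ( )]
(((())(())((())())())())P ⇒ (((())(())((())())())())()   [P -> ( )]

P⇒(P)P⇒((P)P)P⇒(((P)P)P)P⇒(((())P)P)P⇒(((())(P)P)P)P⇒(((())(())P)P)P⇒(((())(())(P)P)P)P⇒(((())(())((P)P)P)P)P⇒(((())(())((())P)P)P)P⇒(((())(())((())())P)P)P⇒(((())(())((())())())P)P⇒(((())(())((())())())())P⇒(((())(())((())())())())()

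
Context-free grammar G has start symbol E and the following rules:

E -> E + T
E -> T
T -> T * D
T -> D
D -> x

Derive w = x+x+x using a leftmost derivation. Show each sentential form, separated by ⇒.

E ⇒ E+T ⇒ E+T+T ⇒ T+T+T ⇒ D+T+T ⇒ x+T+T ⇒ x+D+T ⇒ x+x+T ⇒ x+x+D ⇒ x+x+x

E ⇒ E+T   [E -> E + T]
E+T ⇒ E+T+T   [E -> E + T]
E+T+T ⇒ T+T+T   [E -> T]
T+T+T ⇒ D+T+T   [T -> D]
D+T+T ⇒ x+T+T   [D -> x]
x+T+T ⇒ x+D+T   [T -> D]
x+D+T ⇒ x+x+T   [D -> x]
x+x+T ⇒ x+x+D   [T -> D]
x+x+D ⇒ x+x+x   [D -> x]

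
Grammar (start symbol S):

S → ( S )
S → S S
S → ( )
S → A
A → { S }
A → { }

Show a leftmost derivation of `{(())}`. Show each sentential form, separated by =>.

S => A => {S} => {(S)} => {(())}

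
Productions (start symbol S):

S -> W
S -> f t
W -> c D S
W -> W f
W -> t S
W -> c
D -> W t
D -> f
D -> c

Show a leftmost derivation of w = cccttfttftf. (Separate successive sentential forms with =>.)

S => W => cDS => ccS => ccW => ccWf => cccDSf => cccWtSf => ccctStSf => ccctWtSf => cccttStSf => cccttfttSf => cccttfttftf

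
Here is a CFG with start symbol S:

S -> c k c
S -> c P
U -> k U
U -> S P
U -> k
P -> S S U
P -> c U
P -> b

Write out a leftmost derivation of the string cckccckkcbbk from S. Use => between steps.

S=>cP=>cSSU=>cckcSU=>cckccPU=>cckcccUU=>cckccckUU=>cckccckkUU=>cckccckkSPU=>cckccckkcPPU=>cckccckkcbPU=>cckccckkcbbU=>cckccckkcbbk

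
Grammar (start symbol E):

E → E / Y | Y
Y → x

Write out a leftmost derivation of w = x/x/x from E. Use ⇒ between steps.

E⇒E/Y⇒E/Y/Y⇒Y/Y/Y⇒x/Y/Y⇒x/x/Y⇒x/x/x

E ⇒ E/Y   [E → E / Y]
E/Y ⇒ E/Y/Y   [E → E / Y]
E/Y/Y ⇒ Y/Y/Y   [E → Y]
Y/Y/Y ⇒ x/Y/Y   [Y → x]
x/Y/Y ⇒ x/x/Y   [Y → x]
x/x/Y ⇒ x/x/x   [Y → x]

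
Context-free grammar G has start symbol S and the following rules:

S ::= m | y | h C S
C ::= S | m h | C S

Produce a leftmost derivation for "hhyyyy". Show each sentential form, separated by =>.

S => hCS   [S ::= h C S]
hCS => hCSS   [C ::= C S]
hCSS => hSSS   [C ::= S]
hSSS => hhCSSS   [S ::= h C S]
hhCSSS => hhSSSS   [C ::= S]
hhSSSS => hhySSS   [S ::= y]
hhySSS => hhyySS   [S ::= y]
hhyySS => hhyyyS   [S ::= y]
hhyyyS => hhyyyy   [S ::= y]

S=>hCS=>hCSS=>hSSS=>hhCSSS=>hhSSSS=>hhySSS=>hhyySS=>hhyyyS=>hhyyyy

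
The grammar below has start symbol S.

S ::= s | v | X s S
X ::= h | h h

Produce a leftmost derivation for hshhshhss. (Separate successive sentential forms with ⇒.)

S⇒XsS⇒hsS⇒hsXsS⇒hshhsS⇒hshhsXsS⇒hshhshhsS⇒hshhshhss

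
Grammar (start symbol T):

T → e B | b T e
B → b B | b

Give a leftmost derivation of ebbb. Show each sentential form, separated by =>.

T => eB => ebB => ebbB => ebbb

T => eB   [T → e B]
eB => ebB   [B → b B]
ebB => ebbB   [B → b B]
ebbB => ebbb   [B → b]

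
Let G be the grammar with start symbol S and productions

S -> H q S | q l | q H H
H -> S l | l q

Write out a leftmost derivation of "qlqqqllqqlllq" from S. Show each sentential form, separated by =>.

S => qHH   [S -> q H H]
qHH => qSlH   [H -> S l]
qSlH => qHqSlH   [S -> H q S]
qHqSlH => qSlqSlH   [H -> S l]
qSlqSlH => qHqSlqSlH   [S -> H q S]
qHqSlqSlH => qlqqSlqSlH   [H -> l q]
qlqqSlqSlH => qlqqqllqSlH   [S -> q l]
qlqqqllqSlH => qlqqqllqqllH   [S -> q l]
qlqqqllqqllH => qlqqqllqqlllq   [H -> l q]

S => qHH => qSlH => qHqSlH => qSlqSlH => qHqSlqSlH => qlqqSlqSlH => qlqqqllqSlH => qlqqqllqqllH => qlqqqllqqlllq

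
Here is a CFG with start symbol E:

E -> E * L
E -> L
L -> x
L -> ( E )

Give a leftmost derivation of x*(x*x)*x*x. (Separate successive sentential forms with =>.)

E => E*L => E*L*L => E*L*L*L => L*L*L*L => x*L*L*L => x*(E)*L*L => x*(E*L)*L*L => x*(L*L)*L*L => x*(x*L)*L*L => x*(x*x)*L*L => x*(x*x)*x*L => x*(x*x)*x*x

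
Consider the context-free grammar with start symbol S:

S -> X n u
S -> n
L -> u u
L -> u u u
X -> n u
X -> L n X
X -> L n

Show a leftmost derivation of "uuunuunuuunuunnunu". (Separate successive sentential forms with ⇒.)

S⇒Xnu⇒LnXnu⇒uuunXnu⇒uuunLnXnu⇒uuunuunXnu⇒uuunuunLnXnu⇒uuunuunuuunXnu⇒uuunuunuuunLnXnu⇒uuunuunuuunuunXnu⇒uuunuunuuunuunnunu

S ⇒ Xnu   [S -> X n u]
Xnu ⇒ LnXnu   [X -> L n X]
LnXnu ⇒ uuunXnu   [L -> u u u]
uuunXnu ⇒ uuunLnXnu   [X -> L n X]
uuunLnXnu ⇒ uuunuunXnu   [L -> u u]
uuunuunXnu ⇒ uuunuunLnXnu   [X -> L n X]
uuunuunLnXnu ⇒ uuunuunuuunXnu   [L -> u u u]
uuunuunuuunXnu ⇒ uuunuunuuunLnXnu   [X -> L n X]
uuunuunuuunLnXnu ⇒ uuunuunuuunuunXnu   [L -> u u]
uuunuunuuunuunXnu ⇒ uuunuunuuunuunnunu   [X -> n u]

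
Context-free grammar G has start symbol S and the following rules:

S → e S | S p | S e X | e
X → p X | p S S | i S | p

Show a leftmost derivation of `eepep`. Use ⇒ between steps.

S ⇒ eS   [S → e S]
eS ⇒ eSeX   [S → S e X]
eSeX ⇒ eSpeX   [S → S p]
eSpeX ⇒ eepeX   [S → e]
eepeX ⇒ eepep   [X → p]

S ⇒ eS ⇒ eSeX ⇒ eSpeX ⇒ eepeX ⇒ eepep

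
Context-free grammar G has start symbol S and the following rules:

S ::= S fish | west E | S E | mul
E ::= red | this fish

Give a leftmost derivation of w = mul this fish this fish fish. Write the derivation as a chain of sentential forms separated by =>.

S => S fish => S E fish => S E E fish => mul E E fish => mul this fish E fish => mul this fish this fish fish

S => S fish   [S ::= S fish]
S fish => S E fish   [S ::= S E]
S E fish => S E E fish   [S ::= S E]
S E E fish => mul E E fish   [S ::= mul]
mul E E fish => mul this fish E fish   [E ::= this fish]
mul this fish E fish => mul this fish this fish fish   [E ::= this fish]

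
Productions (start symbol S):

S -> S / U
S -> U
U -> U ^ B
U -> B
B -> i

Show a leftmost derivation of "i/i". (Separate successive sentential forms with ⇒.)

S ⇒ S/U   [S -> S / U]
S/U ⇒ U/U   [S -> U]
U/U ⇒ B/U   [U -> B]
B/U ⇒ i/U   [B -> i]
i/U ⇒ i/B   [U -> B]
i/B ⇒ i/i   [B -> i]

S ⇒ S/U ⇒ U/U ⇒ B/U ⇒ i/U ⇒ i/B ⇒ i/i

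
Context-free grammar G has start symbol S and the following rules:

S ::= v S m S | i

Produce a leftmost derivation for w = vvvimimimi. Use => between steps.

S => vSmS   [S ::= v S m S]
vSmS => vvSmSmS   [S ::= v S m S]
vvSmSmS => vvvSmSmSmS   [S ::= v S m S]
vvvSmSmSmS => vvvimSmSmS   [S ::= i]
vvvimSmSmS => vvvimimSmS   [S ::= i]
vvvimimSmS => vvvimimimS   [S ::= i]
vvvimimimS => vvvimimimi   [S ::= i]

S=>vSmS=>vvSmSmS=>vvvSmSmSmS=>vvvimSmSmS=>vvvimimSmS=>vvvimimimS=>vvvimimimi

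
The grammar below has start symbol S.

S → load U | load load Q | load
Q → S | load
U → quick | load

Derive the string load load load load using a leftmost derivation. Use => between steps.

S => load load Q   [S → load load Q]
load load Q => load load S   [Q → S]
load load S => load load load U   [S → load U]
load load load U => load load load load   [U → load]

S => load load Q => load load S => load load load U => load load load load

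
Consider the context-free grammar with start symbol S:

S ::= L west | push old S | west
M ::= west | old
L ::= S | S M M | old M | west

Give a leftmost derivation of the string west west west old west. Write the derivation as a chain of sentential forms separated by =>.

S => L west => S M M west => L west M M west => west west M M west => west west west M west => west west west old west

S => L west   [S ::= L west]
L west => S M M west   [L ::= S M M]
S M M west => L west M M west   [S ::= L west]
L west M M west => west west M M west   [L ::= west]
west west M M west => west west west M west   [M ::= west]
west west west M west => west west west old west   [M ::= old]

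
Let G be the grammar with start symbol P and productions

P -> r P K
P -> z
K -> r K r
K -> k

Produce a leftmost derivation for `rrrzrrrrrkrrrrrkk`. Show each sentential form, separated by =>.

P => rPK => rrPKK => rrrPKKK => rrrzKKK => rrrzrKrKK => rrrzrrKrrKK => rrrzrrrKrrrKK => rrrzrrrrKrrrrKK => rrrzrrrrrKrrrrrKK => rrrzrrrrrkrrrrrKK => rrrzrrrrrkrrrrrkK => rrrzrrrrrkrrrrrkk

P => rPK   [P -> r P K]
rPK => rrPKK   [P -> r P K]
rrPKK => rrrPKKK   [P -> r P K]
rrrPKKK => rrrzKKK   [P -> z]
rrrzKKK => rrrzrKrKK   [K -> r K r]
rrrzrKrKK => rrrzrrKrrKK   [K -> r K r]
rrrzrrKrrKK => rrrzrrrKrrrKK   [K -> r K r]
rrrzrrrKrrrKK => rrrzrrrrKrrrrKK   [K -> r K r]
rrrzrrrrKrrrrKK => rrrzrrrrrKrrrrrKK   [K -> r K r]
rrrzrrrrrKrrrrrKK => rrrzrrrrrkrrrrrKK   [K -> k]
rrrzrrrrrkrrrrrKK => rrrzrrrrrkrrrrrkK   [K -> k]
rrrzrrrrrkrrrrrkK => rrrzrrrrrkrrrrrkk   [K -> k]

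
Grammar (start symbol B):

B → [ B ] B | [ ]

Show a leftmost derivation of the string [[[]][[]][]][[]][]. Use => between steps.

B => [B]B   [B → [ B ] B]
[B]B => [[B]B]B   [B → [ B ] B]
[[B]B]B => [[[]]B]B   [B → [ ]]
[[[]]B]B => [[[]][B]B]B   [B → [ B ] B]
[[[]][B]B]B => [[[]][[]]B]B   [B → [ ]]
[[[]][[]]B]B => [[[]][[]][]]B   [B → [ ]]
[[[]][[]][]]B => [[[]][[]][]][B]B   [B → [ B ] B]
[[[]][[]][]][B]B => [[[]][[]][]][[]]B   [B → [ ]]
[[[]][[]][]][[]]B => [[[]][[]][]][[]][]   [B → [ ]]

B=>[B]B=>[[B]B]B=>[[[]]B]B=>[[[]][B]B]B=>[[[]][[]]B]B=>[[[]][[]][]]B=>[[[]][[]][]][B]B=>[[[]][[]][]][[]]B=>[[[]][[]][]][[]][]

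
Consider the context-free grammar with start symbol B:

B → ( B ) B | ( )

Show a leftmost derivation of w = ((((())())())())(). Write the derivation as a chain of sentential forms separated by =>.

B => (B)B   [B → ( B ) B]
(B)B => ((B)B)B   [B → ( B ) B]
((B)B)B => (((B)B)B)B   [B → ( B ) B]
(((B)B)B)B => ((((B)B)B)B)B   [B → ( B ) B]
((((B)B)B)B)B => ((((())B)B)B)B   [B → ( )]
((((())B)B)B)B => ((((())())B)B)B   [B → ( )]
((((())())B)B)B => ((((())())())B)B   [B → ( )]
((((())())())B)B => ((((())())())())B   [B → ( )]
((((())())())())B => ((((())())())())()   [B → ( )]

B => (B)B => ((B)B)B => (((B)B)B)B => ((((B)B)B)B)B => ((((())B)B)B)B => ((((())())B)B)B => ((((())())())B)B => ((((())())())())B => ((((())())())())()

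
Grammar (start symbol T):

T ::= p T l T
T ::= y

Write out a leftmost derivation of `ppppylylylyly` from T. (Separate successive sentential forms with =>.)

T=>pTlT=>ppTlTlT=>pppTlTlTlT=>ppppTlTlTlTlT=>ppppylTlTlTlT=>ppppylylTlTlT=>ppppylylylTlT=>ppppylylylylT=>ppppylylylyly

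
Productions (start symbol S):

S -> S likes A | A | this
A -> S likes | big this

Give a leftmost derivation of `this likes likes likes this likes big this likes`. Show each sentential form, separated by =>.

S => S likes A => A likes A => S likes likes A => A likes likes A => S likes likes likes A => this likes likes likes A => this likes likes likes S likes => this likes likes likes S likes A likes => this likes likes likes this likes A likes => this likes likes likes this likes big this likes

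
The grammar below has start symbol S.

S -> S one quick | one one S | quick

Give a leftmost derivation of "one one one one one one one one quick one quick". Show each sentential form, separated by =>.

S => one one S => one one one one S => one one one one S one quick => one one one one one one S one quick => one one one one one one one one S one quick => one one one one one one one one quick one quick

S => one one S   [S -> one one S]
one one S => one one one one S   [S -> one one S]
one one one one S => one one one one S one quick   [S -> S one quick]
one one one one S one quick => one one one one one one S one quick   [S -> one one S]
one one one one one one S one quick => one one one one one one one one S one quick   [S -> one one S]
one one one one one one one one S one quick => one one one one one one one one quick one quick   [S -> quick]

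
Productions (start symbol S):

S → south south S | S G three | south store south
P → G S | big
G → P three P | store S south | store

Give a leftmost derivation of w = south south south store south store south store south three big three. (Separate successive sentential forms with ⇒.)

S ⇒ south south S   [S → south south S]
south south S ⇒ south south S G three   [S → S G three]
south south S G three ⇒ south south south store south G three   [S → south store south]
south south south store south G three ⇒ south south south store south P three P three   [G → P three P]
south south south store south P three P three ⇒ south south south store south G S three P three   [P → G S]
south south south store south G S three P three ⇒ south south south store south store S three P three   [G → store]
south south south store south store S three P three ⇒ south south south store south store south store south three P three   [S → south store south]
south south south store south store south store south three P three ⇒ south south south store south store south store south three big three   [P → big]

S ⇒ south south S ⇒ south south S G three ⇒ south south south store south G three ⇒ south south south store south P three P three ⇒ south south south store south G S three P three ⇒ south south south store south store S three P three ⇒ south south south store south store south store south three P three ⇒ south south south store south store south store south three big three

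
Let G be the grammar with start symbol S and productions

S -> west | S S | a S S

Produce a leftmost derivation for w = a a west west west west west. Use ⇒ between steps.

S ⇒ a S S   [S -> a S S]
a S S ⇒ a S S S   [S -> S S]
a S S S ⇒ a S S S S   [S -> S S]
a S S S S ⇒ a a S S S S S   [S -> a S S]
a a S S S S S ⇒ a a west S S S S   [S -> west]
a a west S S S S ⇒ a a west west S S S   [S -> west]
a a west west S S S ⇒ a a west west west S S   [S -> west]
a a west west west S S ⇒ a a west west west west S   [S -> west]
a a west west west west S ⇒ a a west west west west west   [S -> west]

S ⇒ a S S ⇒ a S S S ⇒ a S S S S ⇒ a a S S S S S ⇒ a a west S S S S ⇒ a a west west S S S ⇒ a a west west west S S ⇒ a a west west west west S ⇒ a a west west west west west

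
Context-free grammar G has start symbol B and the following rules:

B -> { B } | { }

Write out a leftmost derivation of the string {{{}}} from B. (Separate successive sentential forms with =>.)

B => {B}   [B -> { B }]
{B} => {{B}}   [B -> { B }]
{{B}} => {{{}}}   [B -> { }]

B => {B} => {{B}} => {{{}}}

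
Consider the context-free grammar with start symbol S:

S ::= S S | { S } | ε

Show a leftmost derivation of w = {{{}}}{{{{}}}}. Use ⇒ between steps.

S ⇒ SS   [S ::= S S]
SS ⇒ SSS   [S ::= S S]
SSS ⇒ {S}SS   [S ::= { S }]
{S}SS ⇒ {{S}}SS   [S ::= { S }]
{{S}}SS ⇒ {{{S}}}SS   [S ::= { S }]
{{{S}}}SS ⇒ {{{}}}SS   [S ::= ε]
{{{}}}SS ⇒ {{{}}}SSS   [S ::= S S]
{{{}}}SSS ⇒ {{{}}}{S}SS   [S ::= { S }]
{{{}}}{S}SS ⇒ {{{}}}{{S}}SS   [S ::= { S }]
{{{}}}{{S}}SS ⇒ {{{}}}{{{S}}}SS   [S ::= { S }]
{{{}}}{{{S}}}SS ⇒ {{{}}}{{{{S}}}}SS   [S ::= { S }]
{{{}}}{{{{S}}}}SS ⇒ {{{}}}{{{{}}}}SS   [S ::= ε]
{{{}}}{{{{}}}}SS ⇒ {{{}}}{{{{}}}}S   [S ::= ε]
{{{}}}{{{{}}}}S ⇒ {{{}}}{{{{}}}}   [S ::= ε]

S ⇒ SS ⇒ SSS ⇒ {S}SS ⇒ {{S}}SS ⇒ {{{S}}}SS ⇒ {{{}}}SS ⇒ {{{}}}SSS ⇒ {{{}}}{S}SS ⇒ {{{}}}{{S}}SS ⇒ {{{}}}{{{S}}}SS ⇒ {{{}}}{{{{S}}}}SS ⇒ {{{}}}{{{{}}}}SS ⇒ {{{}}}{{{{}}}}S ⇒ {{{}}}{{{{}}}}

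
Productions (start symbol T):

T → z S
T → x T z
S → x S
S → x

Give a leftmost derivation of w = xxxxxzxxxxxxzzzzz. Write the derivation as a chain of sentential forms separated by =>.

T => xTz => xxTzz => xxxTzzz => xxxxTzzzz => xxxxxTzzzzz => xxxxxzSzzzzz => xxxxxzxSzzzzz => xxxxxzxxSzzzzz => xxxxxzxxxSzzzzz => xxxxxzxxxxSzzzzz => xxxxxzxxxxxSzzzzz => xxxxxzxxxxxxzzzzz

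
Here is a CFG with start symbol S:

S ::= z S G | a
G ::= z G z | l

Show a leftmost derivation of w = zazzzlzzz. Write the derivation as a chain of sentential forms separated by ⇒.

S ⇒ zSG   [S ::= z S G]
zSG ⇒ zaG   [S ::= a]
zaG ⇒ zazGz   [G ::= z G z]
zazGz ⇒ zazzGzz   [G ::= z G z]
zazzGzz ⇒ zazzzGzzz   [G ::= z G z]
zazzzGzzz ⇒ zazzzlzzz   [G ::= l]

S ⇒ zSG ⇒ zaG ⇒ zazGz ⇒ zazzGzz ⇒ zazzzGzzz ⇒ zazzzlzzz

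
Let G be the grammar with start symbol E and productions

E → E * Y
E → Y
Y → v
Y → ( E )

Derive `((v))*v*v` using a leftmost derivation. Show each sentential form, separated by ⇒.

E ⇒ E*Y   [E → E * Y]
E*Y ⇒ E*Y*Y   [E → E * Y]
E*Y*Y ⇒ Y*Y*Y   [E → Y]
Y*Y*Y ⇒ (E)*Y*Y   [Y → ( E )]
(E)*Y*Y ⇒ (Y)*Y*Y   [E → Y]
(Y)*Y*Y ⇒ ((E))*Y*Y   [Y → ( E )]
((E))*Y*Y ⇒ ((Y))*Y*Y   [E → Y]
((Y))*Y*Y ⇒ ((v))*Y*Y   [Y → v]
((v))*Y*Y ⇒ ((v))*v*Y   [Y → v]
((v))*v*Y ⇒ ((v))*v*v   [Y → v]

E ⇒ E*Y ⇒ E*Y*Y ⇒ Y*Y*Y ⇒ (E)*Y*Y ⇒ (Y)*Y*Y ⇒ ((E))*Y*Y ⇒ ((Y))*Y*Y ⇒ ((v))*Y*Y ⇒ ((v))*v*Y ⇒ ((v))*v*v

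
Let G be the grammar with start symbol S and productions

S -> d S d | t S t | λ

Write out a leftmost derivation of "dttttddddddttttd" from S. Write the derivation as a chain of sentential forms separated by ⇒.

S ⇒ dSd   [S -> d S d]
dSd ⇒ dtStd   [S -> t S t]
dtStd ⇒ dttSttd   [S -> t S t]
dttSttd ⇒ dtttStttd   [S -> t S t]
dtttStttd ⇒ dttttSttttd   [S -> t S t]
dttttSttttd ⇒ dttttdSdttttd   [S -> d S d]
dttttdSdttttd ⇒ dttttddSddttttd   [S -> d S d]
dttttddSddttttd ⇒ dttttdddSdddttttd   [S -> d S d]
dttttdddSdddttttd ⇒ dttttddddddttttd   [S -> λ]

S ⇒ dSd ⇒ dtStd ⇒ dttSttd ⇒ dtttStttd ⇒ dttttSttttd ⇒ dttttdSdttttd ⇒ dttttddSddttttd ⇒ dttttdddSdddttttd ⇒ dttttddddddttttd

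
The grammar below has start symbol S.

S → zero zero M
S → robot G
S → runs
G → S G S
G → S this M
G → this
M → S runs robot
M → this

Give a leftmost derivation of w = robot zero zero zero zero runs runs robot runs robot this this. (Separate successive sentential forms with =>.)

S => robot G   [S → robot G]
robot G => robot S this M   [G → S this M]
robot S this M => robot zero zero M this M   [S → zero zero M]
robot zero zero M this M => robot zero zero S runs robot this M   [M → S runs robot]
robot zero zero S runs robot this M => robot zero zero zero zero M runs robot this M   [S → zero zero M]
robot zero zero zero zero M runs robot this M => robot zero zero zero zero S runs robot runs robot this M   [M → S runs robot]
robot zero zero zero zero S runs robot runs robot this M => robot zero zero zero zero runs runs robot runs robot this M   [S → runs]
robot zero zero zero zero runs runs robot runs robot this M => robot zero zero zero zero runs runs robot runs robot this this   [M → this]

S => robot G => robot S this M => robot zero zero M this M => robot zero zero S runs robot this M => robot zero zero zero zero M runs robot this M => robot zero zero zero zero S runs robot runs robot this M => robot zero zero zero zero runs runs robot runs robot this M => robot zero zero zero zero runs runs robot runs robot this this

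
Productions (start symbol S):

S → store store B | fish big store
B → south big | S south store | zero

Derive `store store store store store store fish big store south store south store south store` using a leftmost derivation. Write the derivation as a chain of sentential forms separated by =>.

S => store store B => store store S south store => store store store store B south store => store store store store S south store south store => store store store store store store B south store south store => store store store store store store S south store south store south store => store store store store store store fish big store south store south store south store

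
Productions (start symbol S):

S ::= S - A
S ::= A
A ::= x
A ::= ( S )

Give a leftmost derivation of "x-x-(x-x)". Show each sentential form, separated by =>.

S => S-A => S-A-A => A-A-A => x-A-A => x-x-A => x-x-(S) => x-x-(S-A) => x-x-(A-A) => x-x-(x-A) => x-x-(x-x)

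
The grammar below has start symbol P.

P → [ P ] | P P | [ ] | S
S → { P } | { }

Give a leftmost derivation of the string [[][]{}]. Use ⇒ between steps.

P ⇒ [P] ⇒ [PP] ⇒ [[]P] ⇒ [[]PP] ⇒ [[][]P] ⇒ [[][]S] ⇒ [[][]{}]

P ⇒ [P]   [P → [ P ]]
[P] ⇒ [PP]   [P → P P]
[PP] ⇒ [[]P]   [P → [ ]]
[[]P] ⇒ [[]PP]   [P → P P]
[[]PP] ⇒ [[][]P]   [P → [ ]]
[[][]P] ⇒ [[][]S]   [P → S]
[[][]S] ⇒ [[][]{}]   [S → { }]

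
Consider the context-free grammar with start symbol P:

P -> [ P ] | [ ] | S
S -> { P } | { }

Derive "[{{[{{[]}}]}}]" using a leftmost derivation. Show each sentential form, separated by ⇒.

P ⇒ [P] ⇒ [S] ⇒ [{P}] ⇒ [{S}] ⇒ [{{P}}] ⇒ [{{[P]}}] ⇒ [{{[S]}}] ⇒ [{{[{P}]}}] ⇒ [{{[{S}]}}] ⇒ [{{[{{P}}]}}] ⇒ [{{[{{[]}}]}}]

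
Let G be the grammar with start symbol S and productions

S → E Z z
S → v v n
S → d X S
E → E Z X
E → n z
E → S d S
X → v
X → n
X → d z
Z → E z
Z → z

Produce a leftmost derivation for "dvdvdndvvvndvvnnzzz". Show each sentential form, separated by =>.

S => dXS => dvS => dvdXS => dvdvS => dvdvdXS => dvdvdnS => dvdvdnEZz => dvdvdnSdSZz => dvdvdndXSdSZz => dvdvdndvSdSZz => dvdvdndvvvndSZz => dvdvdndvvvndvvnZz => dvdvdndvvvndvvnEzz => dvdvdndvvvndvvnnzzz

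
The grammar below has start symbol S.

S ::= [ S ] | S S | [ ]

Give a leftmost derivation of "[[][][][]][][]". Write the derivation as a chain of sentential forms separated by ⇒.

S ⇒ SS ⇒ SSS ⇒ [S]SS ⇒ [SS]SS ⇒ [SSS]SS ⇒ [SSSS]SS ⇒ [[]SSS]SS ⇒ [[][]SS]SS ⇒ [[][][]S]SS ⇒ [[][][][]]SS ⇒ [[][][][]][]S ⇒ [[][][][]][][]

S ⇒ SS   [S ::= S S]
SS ⇒ SSS   [S ::= S S]
SSS ⇒ [S]SS   [S ::= [ S ]]
[S]SS ⇒ [SS]SS   [S ::= S S]
[SS]SS ⇒ [SSS]SS   [S ::= S S]
[SSS]SS ⇒ [SSSS]SS   [S ::= S S]
[SSSS]SS ⇒ [[]SSS]SS   [S ::= [ ]]
[[]SSS]SS ⇒ [[][]SS]SS   [S ::= [ ]]
[[][]SS]SS ⇒ [[][][]S]SS   [S ::= [ ]]
[[][][]S]SS ⇒ [[][][][]]SS   [S ::= [ ]]
[[][][][]]SS ⇒ [[][][][]][]S   [S ::= [ ]]
[[][][][]][]S ⇒ [[][][][]][][]   [S ::= [ ]]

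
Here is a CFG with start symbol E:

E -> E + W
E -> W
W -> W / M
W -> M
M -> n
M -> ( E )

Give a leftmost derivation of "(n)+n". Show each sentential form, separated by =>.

E => E+W   [E -> E + W]
E+W => W+W   [E -> W]
W+W => M+W   [W -> M]
M+W => (E)+W   [M -> ( E )]
(E)+W => (W)+W   [E -> W]
(W)+W => (M)+W   [W -> M]
(M)+W => (n)+W   [M -> n]
(n)+W => (n)+M   [W -> M]
(n)+M => (n)+n   [M -> n]

E => E+W => W+W => M+W => (E)+W => (W)+W => (M)+W => (n)+W => (n)+M => (n)+n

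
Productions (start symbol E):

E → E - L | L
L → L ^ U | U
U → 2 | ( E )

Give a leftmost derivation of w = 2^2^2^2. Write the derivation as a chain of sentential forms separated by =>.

E => L => L^U => L^U^U => L^U^U^U => U^U^U^U => 2^U^U^U => 2^2^U^U => 2^2^2^U => 2^2^2^2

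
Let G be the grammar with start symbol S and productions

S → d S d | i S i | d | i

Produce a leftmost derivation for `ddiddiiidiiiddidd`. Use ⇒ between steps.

S ⇒ dSd   [S → d S d]
dSd ⇒ ddSdd   [S → d S d]
ddSdd ⇒ ddiSidd   [S → i S i]
ddiSidd ⇒ ddidSdidd   [S → d S d]
ddidSdidd ⇒ ddiddSddidd   [S → d S d]
ddiddSddidd ⇒ ddiddiSiddidd   [S → i S i]
ddiddiSiddidd ⇒ ddiddiiSiiddidd   [S → i S i]
ddiddiiSiiddidd ⇒ ddiddiiiSiiiddidd   [S → i S i]
ddiddiiiSiiiddidd ⇒ ddiddiiidiiiddidd   [S → d]

S⇒dSd⇒ddSdd⇒ddiSidd⇒ddidSdidd⇒ddiddSddidd⇒ddiddiSiddidd⇒ddiddiiSiiddidd⇒ddiddiiiSiiiddidd⇒ddiddiiidiiiddidd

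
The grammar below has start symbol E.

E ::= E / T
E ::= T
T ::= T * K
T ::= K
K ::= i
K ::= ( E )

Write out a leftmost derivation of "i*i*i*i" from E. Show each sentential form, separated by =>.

E => T => T*K => T*K*K => T*K*K*K => K*K*K*K => i*K*K*K => i*i*K*K => i*i*i*K => i*i*i*i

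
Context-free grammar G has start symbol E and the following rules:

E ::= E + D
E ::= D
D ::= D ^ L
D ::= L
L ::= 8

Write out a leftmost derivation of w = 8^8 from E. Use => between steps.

E => D => D^L => L^L => 8^L => 8^8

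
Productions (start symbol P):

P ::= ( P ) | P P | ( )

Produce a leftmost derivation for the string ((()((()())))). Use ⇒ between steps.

P ⇒ (P)   [P ::= ( P )]
(P) ⇒ ((P))   [P ::= ( P )]
((P)) ⇒ ((PP))   [P ::= P P]
((PP)) ⇒ ((()P))   [P ::= ( )]
((()P)) ⇒ ((()(P)))   [P ::= ( P )]
((()(P))) ⇒ ((()((P))))   [P ::= ( P )]
((()((P)))) ⇒ ((()((PP))))   [P ::= P P]
((()((PP)))) ⇒ ((()((()P))))   [P ::= ( )]
((()((()P)))) ⇒ ((()((()()))))   [P ::= ( )]

P⇒(P)⇒((P))⇒((PP))⇒((()P))⇒((()(P)))⇒((()((P))))⇒((()((PP))))⇒((()((()P))))⇒((()((()()))))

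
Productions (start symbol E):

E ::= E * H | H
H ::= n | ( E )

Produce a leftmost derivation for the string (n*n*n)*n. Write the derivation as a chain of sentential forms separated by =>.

E => E*H   [E ::= E * H]
E*H => H*H   [E ::= H]
H*H => (E)*H   [H ::= ( E )]
(E)*H => (E*H)*H   [E ::= E * H]
(E*H)*H => (E*H*H)*H   [E ::= E * H]
(E*H*H)*H => (H*H*H)*H   [E ::= H]
(H*H*H)*H => (n*H*H)*H   [H ::= n]
(n*H*H)*H => (n*n*H)*H   [H ::= n]
(n*n*H)*H => (n*n*n)*H   [H ::= n]
(n*n*n)*H => (n*n*n)*n   [H ::= n]

E => E*H => H*H => (E)*H => (E*H)*H => (E*H*H)*H => (H*H*H)*H => (n*H*H)*H => (n*n*H)*H => (n*n*n)*H => (n*n*n)*n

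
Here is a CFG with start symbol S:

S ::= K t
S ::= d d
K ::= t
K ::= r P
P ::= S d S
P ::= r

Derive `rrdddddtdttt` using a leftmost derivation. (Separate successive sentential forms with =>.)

S => Kt => rPt => rSdSt => rKtdSt => rrPtdSt => rrSdStdSt => rrdddStdSt => rrdddddtdSt => rrdddddtdKtt => rrdddddtdttt

S => Kt   [S ::= K t]
Kt => rPt   [K ::= r P]
rPt => rSdSt   [P ::= S d S]
rSdSt => rKtdSt   [S ::= K t]
rKtdSt => rrPtdSt   [K ::= r P]
rrPtdSt => rrSdStdSt   [P ::= S d S]
rrSdStdSt => rrdddStdSt   [S ::= d d]
rrdddStdSt => rrdddddtdSt   [S ::= d d]
rrdddddtdSt => rrdddddtdKtt   [S ::= K t]
rrdddddtdKtt => rrdddddtdttt   [K ::= t]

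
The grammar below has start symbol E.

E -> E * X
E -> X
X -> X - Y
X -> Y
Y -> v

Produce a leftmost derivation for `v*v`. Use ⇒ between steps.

E⇒E*X⇒X*X⇒Y*X⇒v*X⇒v*Y⇒v*v

E ⇒ E*X   [E -> E * X]
E*X ⇒ X*X   [E -> X]
X*X ⇒ Y*X   [X -> Y]
Y*X ⇒ v*X   [Y -> v]
v*X ⇒ v*Y   [X -> Y]
v*Y ⇒ v*v   [Y -> v]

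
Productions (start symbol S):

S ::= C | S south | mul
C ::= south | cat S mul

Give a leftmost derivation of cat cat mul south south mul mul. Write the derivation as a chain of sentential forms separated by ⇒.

S ⇒ C   [S ::= C]
C ⇒ cat S mul   [C ::= cat S mul]
cat S mul ⇒ cat C mul   [S ::= C]
cat C mul ⇒ cat cat S mul mul   [C ::= cat S mul]
cat cat S mul mul ⇒ cat cat S south mul mul   [S ::= S south]
cat cat S south mul mul ⇒ cat cat S south south mul mul   [S ::= S south]
cat cat S south south mul mul ⇒ cat cat mul south south mul mul   [S ::= mul]

S ⇒ C ⇒ cat S mul ⇒ cat C mul ⇒ cat cat S mul mul ⇒ cat cat S south mul mul ⇒ cat cat S south south mul mul ⇒ cat cat mul south south mul mul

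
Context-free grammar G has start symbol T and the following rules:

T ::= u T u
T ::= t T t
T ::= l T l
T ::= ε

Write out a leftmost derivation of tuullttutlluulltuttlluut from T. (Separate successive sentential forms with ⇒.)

T ⇒ tTt   [T ::= t T t]
tTt ⇒ tuTut   [T ::= u T u]
tuTut ⇒ tuuTuut   [T ::= u T u]
tuuTuut ⇒ tuulTluut   [T ::= l T l]
tuulTluut ⇒ tuullTlluut   [T ::= l T l]
tuullTlluut ⇒ tuulltTtlluut   [T ::= t T t]
tuulltTtlluut ⇒ tuullttTttlluut   [T ::= t T t]
tuullttTttlluut ⇒ tuullttuTuttlluut   [T ::= u T u]
tuullttuTuttlluut ⇒ tuullttutTtuttlluut   [T ::= t T t]
tuullttutTtuttlluut ⇒ tuullttutlTltuttlluut   [T ::= l T l]
tuullttutlTltuttlluut ⇒ tuullttutllTlltuttlluut   [T ::= l T l]
tuullttutllTlltuttlluut ⇒ tuullttutlluTulltuttlluut   [T ::= u T u]
tuullttutlluTulltuttlluut ⇒ tuullttutlluulltuttlluut   [T ::= ε]

T ⇒ tTt ⇒ tuTut ⇒ tuuTuut ⇒ tuulTluut ⇒ tuullTlluut ⇒ tuulltTtlluut ⇒ tuullttTttlluut ⇒ tuullttuTuttlluut ⇒ tuullttutTtuttlluut ⇒ tuullttutlTltuttlluut ⇒ tuullttutllTlltuttlluut ⇒ tuullttutlluTulltuttlluut ⇒ tuullttutlluulltuttlluut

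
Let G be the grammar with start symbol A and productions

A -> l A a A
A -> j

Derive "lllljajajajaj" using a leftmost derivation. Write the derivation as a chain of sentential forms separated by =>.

A => lAaA   [A -> l A a A]
lAaA => llAaAaA   [A -> l A a A]
llAaAaA => lllAaAaAaA   [A -> l A a A]
lllAaAaAaA => llllAaAaAaAaA   [A -> l A a A]
llllAaAaAaAaA => lllljaAaAaAaA   [A -> j]
lllljaAaAaAaA => lllljajaAaAaA   [A -> j]
lllljajaAaAaA => lllljajajaAaA   [A -> j]
lllljajajaAaA => lllljajajajaA   [A -> j]
lllljajajajaA => lllljajajajaj   [A -> j]

A => lAaA => llAaAaA => lllAaAaAaA => llllAaAaAaAaA => lllljaAaAaAaA => lllljajaAaAaA => lllljajajaAaA => lllljajajajaA => lllljajajajaj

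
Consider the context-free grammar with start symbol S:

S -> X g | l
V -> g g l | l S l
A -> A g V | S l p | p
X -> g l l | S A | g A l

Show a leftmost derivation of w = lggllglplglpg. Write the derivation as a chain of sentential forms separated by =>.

S => Xg   [S -> X g]
Xg => SAg   [X -> S A]
SAg => lAg   [S -> l]
lAg => lSlpg   [A -> S l p]
lSlpg => lXglpg   [S -> X g]
lXglpg => lgAlglpg   [X -> g A l]
lgAlglpg => lgSlplglpg   [A -> S l p]
lgSlplglpg => lgXglplglpg   [S -> X g]
lgXglplglpg => lggllglplglpg   [X -> g l l]

S => Xg => SAg => lAg => lSlpg => lXglpg => lgAlglpg => lgSlplglpg => lgXglplglpg => lggllglplglpg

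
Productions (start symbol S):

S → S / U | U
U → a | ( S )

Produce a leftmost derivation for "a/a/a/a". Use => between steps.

S => S/U => S/U/U => S/U/U/U => U/U/U/U => a/U/U/U => a/a/U/U => a/a/a/U => a/a/a/a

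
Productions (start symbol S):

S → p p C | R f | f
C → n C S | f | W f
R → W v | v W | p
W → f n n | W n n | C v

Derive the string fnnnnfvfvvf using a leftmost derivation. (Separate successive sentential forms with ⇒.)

S ⇒ Rf   [S → R f]
Rf ⇒ Wvf   [R → W v]
Wvf ⇒ Cvvf   [W → C v]
Cvvf ⇒ Wfvvf   [C → W f]
Wfvvf ⇒ Cvfvvf   [W → C v]
Cvfvvf ⇒ Wfvfvvf   [C → W f]
Wfvfvvf ⇒ Wnnfvfvvf   [W → W n n]
Wnnfvfvvf ⇒ fnnnnfvfvvf   [W → f n n]

S ⇒ Rf ⇒ Wvf ⇒ Cvvf ⇒ Wfvvf ⇒ Cvfvvf ⇒ Wfvfvvf ⇒ Wnnfvfvvf ⇒ fnnnnfvfvvf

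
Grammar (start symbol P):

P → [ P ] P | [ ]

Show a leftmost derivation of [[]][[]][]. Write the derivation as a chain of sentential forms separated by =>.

P => [P]P   [P → [ P ] P]
[P]P => [[]]P   [P → [ ]]
[[]]P => [[]][P]P   [P → [ P ] P]
[[]][P]P => [[]][[]]P   [P → [ ]]
[[]][[]]P => [[]][[]][]   [P → [ ]]

P => [P]P => [[]]P => [[]][P]P => [[]][[]]P => [[]][[]][]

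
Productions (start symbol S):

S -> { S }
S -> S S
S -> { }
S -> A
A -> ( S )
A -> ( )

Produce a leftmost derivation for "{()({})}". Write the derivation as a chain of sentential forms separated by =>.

S => {S}   [S -> { S }]
{S} => {SS}   [S -> S S]
{SS} => {AS}   [S -> A]
{AS} => {()S}   [A -> ( )]
{()S} => {()A}   [S -> A]
{()A} => {()(S)}   [A -> ( S )]
{()(S)} => {()({})}   [S -> { }]

S=>{S}=>{SS}=>{AS}=>{()S}=>{()A}=>{()(S)}=>{()({})}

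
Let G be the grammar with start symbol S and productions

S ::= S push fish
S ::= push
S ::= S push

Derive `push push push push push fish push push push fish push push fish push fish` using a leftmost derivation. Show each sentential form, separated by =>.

S => S push fish   [S ::= S push fish]
S push fish => S push fish push fish   [S ::= S push fish]
S push fish push fish => S push push fish push fish   [S ::= S push]
S push push fish push fish => S push fish push push fish push fish   [S ::= S push fish]
S push fish push push fish push fish => S push push fish push push fish push fish   [S ::= S push]
S push push fish push push fish push fish => S push push push fish push push fish push fish   [S ::= S push]
S push push push fish push push fish push fish => S push fish push push push fish push push fish push fish   [S ::= S push fish]
S push fish push push push fish push push fish push fish => S push push fish push push push fish push push fish push fish   [S ::= S push]
S push push fish push push push fish push push fish push fish => S push push push fish push push push fish push push fish push fish   [S ::= S push]
S push push push fish push push push fish push push fish push fish => S push push push push fish push push push fish push push fish push fish   [S ::= S push]
S push push push push fish push push push fish push push fish push fish => push push push push push fish push push push fish push push fish push fish   [S ::= push]

S => S push fish => S push fish push fish => S push push fish push fish => S push fish push push fish push fish => S push push fish push push fish push fish => S push push push fish push push fish push fish => S push fish push push push fish push push fish push fish => S push push fish push push push fish push push fish push fish => S push push push fish push push push fish push push fish push fish => S push push push push fish push push push fish push push fish push fish => push push push push push fish push push push fish push push fish push fish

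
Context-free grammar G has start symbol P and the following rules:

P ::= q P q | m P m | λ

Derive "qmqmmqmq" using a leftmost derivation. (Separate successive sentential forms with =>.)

P => qPq   [P ::= q P q]
qPq => qmPmq   [P ::= m P m]
qmPmq => qmqPqmq   [P ::= q P q]
qmqPqmq => qmqmPmqmq   [P ::= m P m]
qmqmPmqmq => qmqmmqmq   [P ::= λ]

P => qPq => qmPmq => qmqPqmq => qmqmPmqmq => qmqmmqmq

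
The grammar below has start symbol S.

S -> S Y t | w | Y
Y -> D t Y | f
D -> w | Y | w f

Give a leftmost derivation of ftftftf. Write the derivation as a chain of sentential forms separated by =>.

S => Y => DtY => YtY => ftY => ftDtY => ftYtY => ftDtYtY => ftYtYtY => ftftYtY => ftftftY => ftftftf

S => Y   [S -> Y]
Y => DtY   [Y -> D t Y]
DtY => YtY   [D -> Y]
YtY => ftY   [Y -> f]
ftY => ftDtY   [Y -> D t Y]
ftDtY => ftYtY   [D -> Y]
ftYtY => ftDtYtY   [Y -> D t Y]
ftDtYtY => ftYtYtY   [D -> Y]
ftYtYtY => ftftYtY   [Y -> f]
ftftYtY => ftftftY   [Y -> f]
ftftftY => ftftftf   [Y -> f]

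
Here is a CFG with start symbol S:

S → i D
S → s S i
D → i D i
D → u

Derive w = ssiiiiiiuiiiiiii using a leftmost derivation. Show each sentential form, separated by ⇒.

S ⇒ sSi   [S → s S i]
sSi ⇒ ssSii   [S → s S i]
ssSii ⇒ ssiDii   [S → i D]
ssiDii ⇒ ssiiDiii   [D → i D i]
ssiiDiii ⇒ ssiiiDiiii   [D → i D i]
ssiiiDiiii ⇒ ssiiiiDiiiii   [D → i D i]
ssiiiiDiiiii ⇒ ssiiiiiDiiiiii   [D → i D i]
ssiiiiiDiiiiii ⇒ ssiiiiiiDiiiiiii   [D → i D i]
ssiiiiiiDiiiiiii ⇒ ssiiiiiiuiiiiiii   [D → u]

S ⇒ sSi ⇒ ssSii ⇒ ssiDii ⇒ ssiiDiii ⇒ ssiiiDiiii ⇒ ssiiiiDiiiii ⇒ ssiiiiiDiiiiii ⇒ ssiiiiiiDiiiiiii ⇒ ssiiiiiiuiiiiiii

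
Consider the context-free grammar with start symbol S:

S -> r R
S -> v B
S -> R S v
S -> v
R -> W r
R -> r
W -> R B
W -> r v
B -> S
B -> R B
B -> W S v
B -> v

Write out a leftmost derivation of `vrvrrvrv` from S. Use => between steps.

S => vB => vWSv => vrvSv => vrvrRv => vrvrWrv => vrvrrvrv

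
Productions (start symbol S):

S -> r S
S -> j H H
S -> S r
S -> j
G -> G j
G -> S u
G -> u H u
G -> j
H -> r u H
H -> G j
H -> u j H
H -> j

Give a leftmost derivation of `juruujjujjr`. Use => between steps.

S => Sr => jHHr => jGjHr => juHujHr => juruHujHr => juruujHujHr => juruujjujHr => juruujjujjr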